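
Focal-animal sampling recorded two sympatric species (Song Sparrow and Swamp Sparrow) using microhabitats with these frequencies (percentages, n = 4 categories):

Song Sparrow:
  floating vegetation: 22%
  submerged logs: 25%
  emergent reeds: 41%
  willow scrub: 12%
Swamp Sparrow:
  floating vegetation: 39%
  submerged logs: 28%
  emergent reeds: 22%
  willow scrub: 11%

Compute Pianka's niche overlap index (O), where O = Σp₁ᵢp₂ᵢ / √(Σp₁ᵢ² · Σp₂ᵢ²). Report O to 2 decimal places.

0.89

Convert percentages to proportions (divide by 100).
Σ p₁ᵢp₂ᵢ = 0.0858 + 0.0700 + 0.0902 + 0.0132 = 0.2592
Σp_1ᵢ² = 0.22² + 0.25² + 0.41² + 0.12² = 0.0484 + 0.0625 + 0.1681 + 0.0144 = 0.2934
Σp_2ᵢ² = 0.39² + 0.28² + 0.22² + 0.11² = 0.1521 + 0.0784 + 0.0484 + 0.0121 = 0.2910
O = 0.2592 / √(0.2934 × 0.2910) = 0.2592 / 0.29220 = 0.8871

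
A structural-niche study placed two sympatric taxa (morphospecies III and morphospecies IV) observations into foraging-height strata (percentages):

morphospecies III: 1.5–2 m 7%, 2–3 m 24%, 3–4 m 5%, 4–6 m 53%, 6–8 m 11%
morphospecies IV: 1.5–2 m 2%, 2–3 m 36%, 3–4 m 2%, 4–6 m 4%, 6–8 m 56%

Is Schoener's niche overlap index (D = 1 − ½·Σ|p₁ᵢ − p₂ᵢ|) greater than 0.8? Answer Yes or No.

No

Convert percentages to proportions (divide by 100).
Σ|p₁ᵢ − p₂ᵢ| = 0.05 + 0.12 + 0.03 + 0.49 + 0.45 = 1.14
D = 1 − ½ × 1.14 = 1 − 0.570 = 0.4300
D = 0.4300 < 0.8 → No.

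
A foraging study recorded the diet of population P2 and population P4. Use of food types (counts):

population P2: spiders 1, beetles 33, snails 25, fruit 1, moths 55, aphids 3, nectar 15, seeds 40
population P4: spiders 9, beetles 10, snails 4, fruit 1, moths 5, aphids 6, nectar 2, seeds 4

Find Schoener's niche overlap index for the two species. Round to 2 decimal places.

Proportions for population P2 (n=173): 1/173=0.0058, 33/173=0.1908, 25/173=0.1445, 1/173=0.0058, 55/173=0.3179, 3/173=0.0173, 15/173=0.0867, 40/173=0.2312
Proportions for population P4 (n=41): 9/41=0.2195, 10/41=0.2439, 4/41=0.0976, 1/41=0.0244, 5/41=0.1220, 6/41=0.1463, 2/41=0.0488, 4/41=0.0976
Σ|p₁ᵢ − p₂ᵢ| = 0.2137 + 0.0531 + 0.0469 + 0.0186 + 0.1959 + 0.1290 + 0.0379 + 0.1336 = 0.8287
D = 1 − ½ × 0.8287 = 1 − 0.41435 = 0.58565

0.59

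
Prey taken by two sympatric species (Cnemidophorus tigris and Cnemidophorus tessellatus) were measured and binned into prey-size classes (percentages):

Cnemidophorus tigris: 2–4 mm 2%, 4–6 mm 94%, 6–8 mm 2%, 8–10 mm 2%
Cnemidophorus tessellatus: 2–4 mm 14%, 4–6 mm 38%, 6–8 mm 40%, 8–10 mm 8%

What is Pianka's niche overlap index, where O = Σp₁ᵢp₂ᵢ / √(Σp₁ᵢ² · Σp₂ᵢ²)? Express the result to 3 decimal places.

Convert percentages to proportions (divide by 100).
Σ p₁ᵢp₂ᵢ = 0.0028 + 0.3572 + 0.0080 + 0.0016 = 0.3696
Σp_1ᵢ² = 0.02² + 0.94² + 0.02² + 0.02² = 0.0004 + 0.8836 + 0.0004 + 0.0004 = 0.8848
Σp_2ᵢ² = 0.14² + 0.38² + 0.40² + 0.08² = 0.0196 + 0.1444 + 0.1600 + 0.0064 = 0.3304
O = 0.3696 / √(0.8848 × 0.3304) = 0.3696 / 0.540683 = 0.68358

0.684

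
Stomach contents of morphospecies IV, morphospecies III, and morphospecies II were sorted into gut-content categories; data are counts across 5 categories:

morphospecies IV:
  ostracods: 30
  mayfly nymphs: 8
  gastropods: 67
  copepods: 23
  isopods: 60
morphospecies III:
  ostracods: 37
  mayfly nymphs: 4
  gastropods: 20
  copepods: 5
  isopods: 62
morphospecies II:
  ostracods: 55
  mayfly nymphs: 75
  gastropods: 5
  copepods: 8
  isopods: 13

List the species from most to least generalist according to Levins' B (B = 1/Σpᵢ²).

Proportions for morphospecies IV (n=188): 30/188=0.1596, 8/188=0.0426, 67/188=0.3564, 23/188=0.1223, 60/188=0.3191
Proportions for morphospecies III (n=128): 37/128=0.2891, 4/128=0.0313, 20/128=0.1563, 5/128=0.0391, 62/128=0.4844
Proportions for morphospecies II (n=156): 55/156=0.3526, 75/156=0.4808, 5/156=0.0321, 8/156=0.0513, 13/156=0.0833
Σp_IVᵢ² = 0.1596² + 0.0426² + 0.3564² + 0.1223² + 0.3191² = 0.025472 + 0.001815 + 0.127021 + 0.014957 + 0.101825 = 0.271090
B_IV = 1 / 0.271090 = 3.6888
Σp_IIIᵢ² = 0.2891² + 0.0313² + 0.1563² + 0.0391² + 0.4844² = 0.083579 + 0.000980 + 0.024430 + 0.001529 + 0.234643 = 0.345161
B_III = 1 / 0.345161 = 2.8972
Σp_IIᵢ² = 0.3526² + 0.4808² + 0.0321² + 0.0513² + 0.0833² = 0.124327 + 0.231169 + 0.001030 + 0.002632 + 0.006939 = 0.366097
B_II = 1 / 0.366097 = 2.7315
Ranking by B (broadest → narrowest): morphospecies IV (3.69) > morphospecies III (2.90) > morphospecies II (2.73)

morphospecies IV > morphospecies III > morphospecies II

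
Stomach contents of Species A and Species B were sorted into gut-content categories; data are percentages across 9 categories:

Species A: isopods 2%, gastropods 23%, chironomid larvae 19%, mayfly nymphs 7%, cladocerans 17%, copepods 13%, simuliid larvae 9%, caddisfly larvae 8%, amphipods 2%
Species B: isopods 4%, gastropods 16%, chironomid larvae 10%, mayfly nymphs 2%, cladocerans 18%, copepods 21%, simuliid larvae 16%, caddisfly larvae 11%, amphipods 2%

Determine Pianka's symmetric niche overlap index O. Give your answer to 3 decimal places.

0.908

Convert percentages to proportions (divide by 100).
Σ p₁ᵢp₂ᵢ = 0.0008 + 0.0368 + 0.0190 + 0.0014 + 0.0306 + 0.0273 + 0.0144 + 0.0088 + 0.0004 = 0.1395
Σp_1ᵢ² = 0.02² + 0.23² + 0.19² + 0.07² + 0.17² + 0.13² + 0.09² + 0.08² + 0.02² = 0.0004 + 0.0529 + 0.0361 + 0.0049 + 0.0289 + 0.0169 + 0.0081 + 0.0064 + 0.0004 = 0.1550
Σp_2ᵢ² = 0.04² + 0.16² + 0.10² + 0.02² + 0.18² + 0.21² + 0.16² + 0.11² + 0.02² = 0.0016 + 0.0256 + 0.0100 + 0.0004 + 0.0324 + 0.0441 + 0.0256 + 0.0121 + 0.0004 = 0.1522
O = 0.1395 / √(0.1550 × 0.1522) = 0.1395 / 0.153594 = 0.90824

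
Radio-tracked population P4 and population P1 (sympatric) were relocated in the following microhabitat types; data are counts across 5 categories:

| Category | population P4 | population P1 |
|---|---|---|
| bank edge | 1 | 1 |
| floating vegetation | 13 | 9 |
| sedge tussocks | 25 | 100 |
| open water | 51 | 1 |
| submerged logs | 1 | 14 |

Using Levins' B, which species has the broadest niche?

population P4

Proportions for population P4 (n=91): 1/91=0.0110, 13/91=0.1429, 25/91=0.2747, 51/91=0.5604, 1/91=0.0110
Proportions for population P1 (n=125): 1/125=0.0080, 9/125=0.0720, 100/125=0.8000, 1/125=0.0080, 14/125=0.1120
Σp_P4ᵢ² = 0.0110² + 0.1429² + 0.2747² + 0.5604² + 0.0110² = 0.000121 + 0.020420 + 0.075460 + 0.314048 + 0.000121 = 0.410170
B_P4 = 1 / 0.410170 = 2.4380
Σp_P1ᵢ² = 0.0080² + 0.0720² + 0.8000² + 0.0080² + 0.1120² = 0.000064 + 0.005184 + 0.640000 + 0.000064 + 0.012544 = 0.657856
B_P1 = 1 / 0.657856 = 1.5201
Highest B → broadest niche (most generalist): population P4 (B = 2.44).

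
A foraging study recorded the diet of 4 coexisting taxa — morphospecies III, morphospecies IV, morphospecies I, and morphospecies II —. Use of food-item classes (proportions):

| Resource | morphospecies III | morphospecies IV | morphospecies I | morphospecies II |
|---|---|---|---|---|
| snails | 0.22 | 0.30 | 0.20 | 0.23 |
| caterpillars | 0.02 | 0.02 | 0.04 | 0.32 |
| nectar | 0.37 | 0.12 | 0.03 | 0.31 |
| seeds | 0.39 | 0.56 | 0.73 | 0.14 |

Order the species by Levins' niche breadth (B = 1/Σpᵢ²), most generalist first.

Σp_IIIᵢ² = 0.22² + 0.02² + 0.37² + 0.39² = 0.0484 + 0.0004 + 0.1369 + 0.1521 = 0.3378
B_III = 1 / 0.3378 = 2.9603
Σp_IVᵢ² = 0.30² + 0.02² + 0.12² + 0.56² = 0.0900 + 0.0004 + 0.0144 + 0.3136 = 0.4184
B_IV = 1 / 0.4184 = 2.3901
Σp_Iᵢ² = 0.20² + 0.04² + 0.03² + 0.73² = 0.0400 + 0.0016 + 0.0009 + 0.5329 = 0.5754
B_I = 1 / 0.5754 = 1.7379
Σp_IIᵢ² = 0.23² + 0.32² + 0.31² + 0.14² = 0.0529 + 0.1024 + 0.0961 + 0.0196 = 0.2710
B_II = 1 / 0.2710 = 3.6900
Ranking by B (broadest → narrowest): morphospecies II (3.69) > morphospecies III (2.96) > morphospecies IV (2.39) > morphospecies I (1.74)

morphospecies II > morphospecies III > morphospecies IV > morphospecies I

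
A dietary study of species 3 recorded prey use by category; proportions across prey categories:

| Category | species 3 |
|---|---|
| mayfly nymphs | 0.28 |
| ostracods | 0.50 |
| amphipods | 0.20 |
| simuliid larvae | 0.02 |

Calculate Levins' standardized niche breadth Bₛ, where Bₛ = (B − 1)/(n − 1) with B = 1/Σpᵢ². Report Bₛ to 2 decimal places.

Σpᵢ² = 0.28² + 0.50² + 0.20² + 0.02² = 0.0784 + 0.2500 + 0.0400 + 0.0004 = 0.3688
B = 1 / 0.3688 = 2.7115
Bₛ = (B − 1)/(n − 1) = (2.7115 − 1)/(4 − 1) = 1.7115/3 = 0.5705

0.57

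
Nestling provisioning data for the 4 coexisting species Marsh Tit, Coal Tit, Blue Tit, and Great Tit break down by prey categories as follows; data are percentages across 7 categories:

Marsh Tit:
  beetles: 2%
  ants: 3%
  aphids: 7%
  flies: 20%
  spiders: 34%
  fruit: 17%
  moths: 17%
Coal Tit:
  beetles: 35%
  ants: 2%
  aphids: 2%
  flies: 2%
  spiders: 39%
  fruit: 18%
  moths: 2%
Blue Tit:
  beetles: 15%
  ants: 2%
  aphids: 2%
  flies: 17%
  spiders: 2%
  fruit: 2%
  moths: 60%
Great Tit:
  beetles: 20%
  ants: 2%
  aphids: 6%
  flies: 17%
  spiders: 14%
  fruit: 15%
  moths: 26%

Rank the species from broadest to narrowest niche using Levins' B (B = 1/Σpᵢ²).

Great Tit > Marsh Tit > Coal Tit > Blue Tit

Convert percentages to proportions (divide by 100).
Σp_Marsᵢ² = 0.02² + 0.03² + 0.07² + 0.20² + 0.34² + 0.17² + 0.17² = 0.0004 + 0.0009 + 0.0049 + 0.0400 + 0.1156 + 0.0289 + 0.0289 = 0.2196
B_Mars = 1 / 0.2196 = 4.5537
Σp_Coalᵢ² = 0.35² + 0.02² + 0.02² + 0.02² + 0.39² + 0.18² + 0.02² = 0.1225 + 0.0004 + 0.0004 + 0.0004 + 0.1521 + 0.0324 + 0.0004 = 0.3086
B_Coal = 1 / 0.3086 = 3.2404
Σp_Blueᵢ² = 0.15² + 0.02² + 0.02² + 0.17² + 0.02² + 0.02² + 0.60² = 0.0225 + 0.0004 + 0.0004 + 0.0289 + 0.0004 + 0.0004 + 0.3600 = 0.4130
B_Blue = 1 / 0.4130 = 2.4213
Σp_Greaᵢ² = 0.20² + 0.02² + 0.06² + 0.17² + 0.14² + 0.15² + 0.26² = 0.0400 + 0.0004 + 0.0036 + 0.0289 + 0.0196 + 0.0225 + 0.0676 = 0.1826
B_Grea = 1 / 0.1826 = 5.4765
Ranking by B (broadest → narrowest): Great Tit (5.48) > Marsh Tit (4.55) > Coal Tit (3.24) > Blue Tit (2.42)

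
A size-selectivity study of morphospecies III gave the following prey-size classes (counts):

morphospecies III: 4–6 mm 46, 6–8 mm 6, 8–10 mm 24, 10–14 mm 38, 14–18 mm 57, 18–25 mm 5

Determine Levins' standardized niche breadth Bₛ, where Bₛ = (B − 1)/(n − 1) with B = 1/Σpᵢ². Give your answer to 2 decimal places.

0.63

Proportions for morphospecies III (n=176): 46/176=0.2614, 6/176=0.0341, 24/176=0.1364, 38/176=0.2159, 57/176=0.3239, 5/176=0.0284
Σpᵢ² = 0.2614² + 0.0341² + 0.1364² + 0.2159² + 0.3239² + 0.0284² = 0.068330 + 0.001163 + 0.018605 + 0.046613 + 0.104911 + 0.000807 = 0.240429
B = 1 / 0.240429 = 4.1592
Bₛ = (B − 1)/(n − 1) = (4.1592 − 1)/(6 − 1) = 3.1592/5 = 0.6318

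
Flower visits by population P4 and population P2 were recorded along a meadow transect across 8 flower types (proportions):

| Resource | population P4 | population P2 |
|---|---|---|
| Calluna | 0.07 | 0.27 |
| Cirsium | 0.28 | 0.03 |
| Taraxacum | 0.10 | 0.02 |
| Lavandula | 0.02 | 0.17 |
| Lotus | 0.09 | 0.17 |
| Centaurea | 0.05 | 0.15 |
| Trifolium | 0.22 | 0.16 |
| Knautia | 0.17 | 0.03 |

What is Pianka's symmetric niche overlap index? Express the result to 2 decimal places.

0.53

Σ p₁ᵢp₂ᵢ = 0.0189 + 0.0084 + 0.0020 + 0.0034 + 0.0153 + 0.0075 + 0.0352 + 0.0051 = 0.0958
Σp_1ᵢ² = 0.07² + 0.28² + 0.10² + 0.02² + 0.09² + 0.05² + 0.22² + 0.17² = 0.0049 + 0.0784 + 0.0100 + 0.0004 + 0.0081 + 0.0025 + 0.0484 + 0.0289 = 0.1816
Σp_2ᵢ² = 0.27² + 0.03² + 0.02² + 0.17² + 0.17² + 0.15² + 0.16² + 0.03² = 0.0729 + 0.0009 + 0.0004 + 0.0289 + 0.0289 + 0.0225 + 0.0256 + 0.0009 = 0.1810
O = 0.0958 / √(0.1816 × 0.1810) = 0.0958 / 0.18130 = 0.5284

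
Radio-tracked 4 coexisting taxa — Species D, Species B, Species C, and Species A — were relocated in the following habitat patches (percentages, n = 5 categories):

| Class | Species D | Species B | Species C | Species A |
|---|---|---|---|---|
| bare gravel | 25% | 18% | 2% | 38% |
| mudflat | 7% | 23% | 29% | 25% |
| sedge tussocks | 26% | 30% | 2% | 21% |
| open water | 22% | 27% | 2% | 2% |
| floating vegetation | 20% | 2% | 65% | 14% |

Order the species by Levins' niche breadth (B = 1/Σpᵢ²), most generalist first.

Species D > Species B > Species A > Species C

Convert percentages to proportions (divide by 100).
Σp_Dᵢ² = 0.25² + 0.07² + 0.26² + 0.22² + 0.20² = 0.0625 + 0.0049 + 0.0676 + 0.0484 + 0.0400 = 0.2234
B_D = 1 / 0.2234 = 4.4763
Σp_Bᵢ² = 0.18² + 0.23² + 0.30² + 0.27² + 0.02² = 0.0324 + 0.0529 + 0.0900 + 0.0729 + 0.0004 = 0.2486
B_B = 1 / 0.2486 = 4.0225
Σp_Cᵢ² = 0.02² + 0.29² + 0.02² + 0.02² + 0.65² = 0.0004 + 0.0841 + 0.0004 + 0.0004 + 0.4225 = 0.5078
B_C = 1 / 0.5078 = 1.9693
Σp_Aᵢ² = 0.38² + 0.25² + 0.21² + 0.02² + 0.14² = 0.1444 + 0.0625 + 0.0441 + 0.0004 + 0.0196 = 0.2710
B_A = 1 / 0.2710 = 3.6900
Ranking by B (broadest → narrowest): Species D (4.48) > Species B (4.02) > Species A (3.69) > Species C (1.97)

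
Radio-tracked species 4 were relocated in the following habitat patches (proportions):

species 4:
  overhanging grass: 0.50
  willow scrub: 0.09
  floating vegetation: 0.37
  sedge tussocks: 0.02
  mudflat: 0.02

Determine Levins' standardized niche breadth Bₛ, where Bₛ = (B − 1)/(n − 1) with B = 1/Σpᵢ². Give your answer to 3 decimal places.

Σpᵢ² = 0.50² + 0.09² + 0.37² + 0.02² + 0.02² = 0.2500 + 0.0081 + 0.1369 + 0.0004 + 0.0004 = 0.3958
B = 1 / 0.3958 = 2.52653
Bₛ = (B − 1)/(n − 1) = (2.52653 − 1)/(5 − 1) = 1.52653/4 = 0.38163

0.382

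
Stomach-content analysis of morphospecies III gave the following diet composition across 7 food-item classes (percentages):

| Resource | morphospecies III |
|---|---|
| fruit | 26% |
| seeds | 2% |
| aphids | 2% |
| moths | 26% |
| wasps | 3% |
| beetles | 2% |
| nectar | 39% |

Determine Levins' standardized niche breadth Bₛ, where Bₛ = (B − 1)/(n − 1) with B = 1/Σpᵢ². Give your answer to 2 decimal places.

Convert percentages to proportions (divide by 100).
Σpᵢ² = 0.26² + 0.02² + 0.02² + 0.26² + 0.03² + 0.02² + 0.39² = 0.0676 + 0.0004 + 0.0004 + 0.0676 + 0.0009 + 0.0004 + 0.1521 = 0.2894
B = 1 / 0.2894 = 3.4554
Bₛ = (B − 1)/(n − 1) = (3.4554 − 1)/(7 − 1) = 2.4554/6 = 0.4092

0.41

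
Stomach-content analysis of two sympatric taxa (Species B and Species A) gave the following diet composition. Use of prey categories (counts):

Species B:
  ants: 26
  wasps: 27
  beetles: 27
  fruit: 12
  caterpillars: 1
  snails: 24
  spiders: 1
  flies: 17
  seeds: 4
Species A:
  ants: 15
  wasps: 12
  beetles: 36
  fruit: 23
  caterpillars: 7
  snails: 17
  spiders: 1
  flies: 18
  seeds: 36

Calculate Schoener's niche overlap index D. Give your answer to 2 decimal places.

0.70

Proportions for Species B (n=139): 26/139=0.1871, 27/139=0.1942, 27/139=0.1942, 12/139=0.0863, 1/139=0.0072, 24/139=0.1727, 1/139=0.0072, 17/139=0.1223, 4/139=0.0288
Proportions for Species A (n=165): 15/165=0.0909, 12/165=0.0727, 36/165=0.2182, 23/165=0.1394, 7/165=0.0424, 17/165=0.1030, 1/165=0.0061, 18/165=0.1091, 36/165=0.2182
Σ|p₁ᵢ − p₂ᵢ| = 0.0962 + 0.1215 + 0.0240 + 0.0531 + 0.0352 + 0.0697 + 0.0011 + 0.0132 + 0.1894 = 0.6034
D = 1 − ½ × 0.6034 = 1 − 0.30170 = 0.69830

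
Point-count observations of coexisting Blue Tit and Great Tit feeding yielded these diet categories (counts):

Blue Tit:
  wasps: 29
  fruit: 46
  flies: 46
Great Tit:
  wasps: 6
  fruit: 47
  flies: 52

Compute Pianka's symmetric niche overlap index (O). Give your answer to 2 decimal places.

Proportions for Blue Tit (n=121): 29/121=0.2397, 46/121=0.3802, 46/121=0.3802
Proportions for Great Tit (n=105): 6/105=0.0571, 47/105=0.4476, 52/105=0.4952
Σ p₁ᵢp₂ᵢ = 0.013687 + 0.170178 + 0.188275 = 0.372140
Σp_1ᵢ² = 0.2397² + 0.3802² + 0.3802² = 0.057456 + 0.144552 + 0.144552 = 0.346560
Σp_2ᵢ² = 0.0571² + 0.4476² + 0.4952² = 0.003260 + 0.200346 + 0.245223 = 0.448829
O = 0.372140 / √(0.346560 × 0.448829) = 0.372140 / 0.3943934 = 0.9436

0.94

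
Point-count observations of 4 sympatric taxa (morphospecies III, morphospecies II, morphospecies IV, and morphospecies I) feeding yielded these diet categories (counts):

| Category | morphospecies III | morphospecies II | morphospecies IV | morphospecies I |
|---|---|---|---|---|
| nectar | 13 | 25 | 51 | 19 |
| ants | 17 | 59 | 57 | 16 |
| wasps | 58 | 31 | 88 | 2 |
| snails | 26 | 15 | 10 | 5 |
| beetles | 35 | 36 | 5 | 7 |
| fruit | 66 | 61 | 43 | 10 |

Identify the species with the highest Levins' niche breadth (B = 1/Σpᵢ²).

Proportions for morphospecies III (n=215): 13/215=0.0605, 17/215=0.0791, 58/215=0.2698, 26/215=0.1209, 35/215=0.1628, 66/215=0.3070
Proportions for morphospecies II (n=227): 25/227=0.1101, 59/227=0.2599, 31/227=0.1366, 15/227=0.0661, 36/227=0.1586, 61/227=0.2687
Proportions for morphospecies IV (n=254): 51/254=0.2008, 57/254=0.2244, 88/254=0.3465, 10/254=0.0394, 5/254=0.0197, 43/254=0.1693
Proportions for morphospecies I (n=59): 19/59=0.3220, 16/59=0.2712, 2/59=0.0339, 5/59=0.0847, 7/59=0.1186, 10/59=0.1695
Σp_IIIᵢ² = 0.0605² + 0.0791² + 0.2698² + 0.1209² + 0.1628² + 0.3070² = 0.003660 + 0.006257 + 0.072792 + 0.014617 + 0.026504 + 0.094249 = 0.218079
B_III = 1 / 0.218079 = 4.5855
Σp_IIᵢ² = 0.1101² + 0.2599² + 0.1366² + 0.0661² + 0.1586² + 0.2687² = 0.012122 + 0.067548 + 0.018660 + 0.004369 + 0.025154 + 0.072200 = 0.200053
B_II = 1 / 0.200053 = 4.9987
Σp_IVᵢ² = 0.2008² + 0.2244² + 0.3465² + 0.0394² + 0.0197² + 0.1693² = 0.040321 + 0.050355 + 0.120062 + 0.001552 + 0.000388 + 0.028662 = 0.241340
B_IV = 1 / 0.241340 = 4.1435
Σp_Iᵢ² = 0.3220² + 0.2712² + 0.0339² + 0.0847² + 0.1186² + 0.1695² = 0.103684 + 0.073549 + 0.001149 + 0.007174 + 0.014066 + 0.028730 = 0.228352
B_I = 1 / 0.228352 = 4.3792
Highest B → broadest niche (most generalist): morphospecies II (B = 5.00).

morphospecies II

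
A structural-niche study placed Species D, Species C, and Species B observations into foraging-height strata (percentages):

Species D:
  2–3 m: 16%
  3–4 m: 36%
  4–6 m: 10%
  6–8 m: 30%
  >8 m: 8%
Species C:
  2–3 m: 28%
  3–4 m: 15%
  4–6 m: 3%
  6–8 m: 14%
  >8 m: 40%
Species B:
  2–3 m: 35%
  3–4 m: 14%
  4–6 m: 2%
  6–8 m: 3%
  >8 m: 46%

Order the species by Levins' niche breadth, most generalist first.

Convert percentages to proportions (divide by 100).
Σp_Dᵢ² = 0.16² + 0.36² + 0.10² + 0.30² + 0.08² = 0.0256 + 0.1296 + 0.0100 + 0.0900 + 0.0064 = 0.2616
B_D = 1 / 0.2616 = 3.8226
Σp_Cᵢ² = 0.28² + 0.15² + 0.03² + 0.14² + 0.40² = 0.0784 + 0.0225 + 0.0009 + 0.0196 + 0.1600 = 0.2814
B_C = 1 / 0.2814 = 3.5537
Σp_Bᵢ² = 0.35² + 0.14² + 0.02² + 0.03² + 0.46² = 0.1225 + 0.0196 + 0.0004 + 0.0009 + 0.2116 = 0.3550
B_B = 1 / 0.3550 = 2.8169
Ranking by B (broadest → narrowest): Species D (3.82) > Species C (3.55) > Species B (2.82)

Species D > Species C > Species B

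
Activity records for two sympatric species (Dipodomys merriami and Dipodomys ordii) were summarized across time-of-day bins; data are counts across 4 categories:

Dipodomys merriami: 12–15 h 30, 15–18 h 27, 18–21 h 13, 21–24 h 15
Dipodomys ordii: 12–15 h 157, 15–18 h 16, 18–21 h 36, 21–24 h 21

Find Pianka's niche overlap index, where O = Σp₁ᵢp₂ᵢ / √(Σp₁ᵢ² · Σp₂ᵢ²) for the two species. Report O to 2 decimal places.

0.81

Proportions for Dipodomys merriami (n=85): 30/85=0.3529, 27/85=0.3176, 13/85=0.1529, 15/85=0.1765
Proportions for Dipodomys ordii (n=230): 157/230=0.6826, 16/230=0.0696, 36/230=0.1565, 21/230=0.0913
Σ p₁ᵢp₂ᵢ = 0.240890 + 0.022105 + 0.023929 + 0.016114 = 0.303038
Σp_1ᵢ² = 0.3529² + 0.3176² + 0.1529² + 0.1765² = 0.124538 + 0.100870 + 0.023378 + 0.031152 = 0.279938
Σp_2ᵢ² = 0.6826² + 0.0696² + 0.1565² + 0.0913² = 0.465943 + 0.004844 + 0.024492 + 0.008336 = 0.503615
O = 0.303038 / √(0.279938 × 0.503615) = 0.303038 / 0.3754743 = 0.8071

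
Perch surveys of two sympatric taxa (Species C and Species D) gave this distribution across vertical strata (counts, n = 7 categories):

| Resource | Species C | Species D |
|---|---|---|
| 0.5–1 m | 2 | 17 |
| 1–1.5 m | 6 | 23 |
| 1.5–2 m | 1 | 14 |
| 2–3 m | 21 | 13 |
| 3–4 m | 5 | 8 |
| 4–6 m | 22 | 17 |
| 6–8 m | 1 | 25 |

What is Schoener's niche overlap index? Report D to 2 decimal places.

0.50

Proportions for Species C (n=58): 2/58=0.0345, 6/58=0.1034, 1/58=0.0172, 21/58=0.3621, 5/58=0.0862, 22/58=0.3793, 1/58=0.0172
Proportions for Species D (n=117): 17/117=0.1453, 23/117=0.1966, 14/117=0.1197, 13/117=0.1111, 8/117=0.0684, 17/117=0.1453, 25/117=0.2137
Σ|p₁ᵢ − p₂ᵢ| = 0.1108 + 0.0932 + 0.1025 + 0.2510 + 0.0178 + 0.2340 + 0.1965 = 1.0058
D = 1 − ½ × 1.0058 = 1 − 0.50290 = 0.49710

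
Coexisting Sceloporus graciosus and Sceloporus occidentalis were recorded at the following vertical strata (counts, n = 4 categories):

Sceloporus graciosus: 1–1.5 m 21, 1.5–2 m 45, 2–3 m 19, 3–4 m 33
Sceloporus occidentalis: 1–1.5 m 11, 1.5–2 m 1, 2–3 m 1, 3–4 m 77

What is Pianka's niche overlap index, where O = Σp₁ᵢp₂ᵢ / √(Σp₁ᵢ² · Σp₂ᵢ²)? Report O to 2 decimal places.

0.58

Proportions for Sceloporus graciosus (n=118): 21/118=0.1780, 45/118=0.3814, 19/118=0.1610, 33/118=0.2797
Proportions for Sceloporus occidentalis (n=90): 11/90=0.1222, 1/90=0.0111, 1/90=0.0111, 77/90=0.8556
Σ p₁ᵢp₂ᵢ = 0.021752 + 0.004234 + 0.001787 + 0.239311 = 0.267084
Σp_1ᵢ² = 0.1780² + 0.3814² + 0.1610² + 0.2797² = 0.031684 + 0.145466 + 0.025921 + 0.078232 = 0.281303
Σp_2ᵢ² = 0.1222² + 0.0111² + 0.0111² + 0.8556² = 0.014933 + 0.000123 + 0.000123 + 0.732051 = 0.747230
O = 0.267084 / √(0.281303 × 0.747230) = 0.267084 / 0.4584736 = 0.5826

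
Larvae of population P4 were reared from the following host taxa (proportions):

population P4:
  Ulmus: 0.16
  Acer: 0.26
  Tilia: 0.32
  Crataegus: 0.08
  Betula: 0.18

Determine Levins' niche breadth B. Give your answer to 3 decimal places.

Σpᵢ² = 0.16² + 0.26² + 0.32² + 0.08² + 0.18² = 0.0256 + 0.0676 + 0.1024 + 0.0064 + 0.0324 = 0.2344
B = 1 / 0.2344 = 4.26621

4.266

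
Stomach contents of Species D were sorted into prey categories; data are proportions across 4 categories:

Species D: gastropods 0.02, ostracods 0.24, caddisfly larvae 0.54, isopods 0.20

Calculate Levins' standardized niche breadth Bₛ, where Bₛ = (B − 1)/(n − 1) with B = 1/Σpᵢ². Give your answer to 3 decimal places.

Σpᵢ² = 0.02² + 0.24² + 0.54² + 0.20² = 0.0004 + 0.0576 + 0.2916 + 0.0400 = 0.3896
B = 1 / 0.3896 = 2.56674
Bₛ = (B − 1)/(n − 1) = (2.56674 − 1)/(4 − 1) = 1.56674/3 = 0.52225

0.522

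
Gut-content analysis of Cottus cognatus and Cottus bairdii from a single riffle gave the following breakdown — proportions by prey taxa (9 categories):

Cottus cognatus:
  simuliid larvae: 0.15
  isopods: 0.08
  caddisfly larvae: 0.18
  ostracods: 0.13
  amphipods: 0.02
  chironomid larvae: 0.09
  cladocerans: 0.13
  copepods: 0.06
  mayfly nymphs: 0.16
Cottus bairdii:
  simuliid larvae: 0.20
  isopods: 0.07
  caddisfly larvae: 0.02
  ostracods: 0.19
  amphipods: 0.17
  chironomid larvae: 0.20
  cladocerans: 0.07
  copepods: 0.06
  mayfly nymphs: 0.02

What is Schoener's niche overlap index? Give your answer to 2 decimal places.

Σ|p₁ᵢ − p₂ᵢ| = 0.05 + 0.01 + 0.16 + 0.06 + 0.15 + 0.11 + 0.06 + 0.00 + 0.14 = 0.74
D = 1 − ½ × 0.74 = 1 − 0.370 = 0.6300

0.63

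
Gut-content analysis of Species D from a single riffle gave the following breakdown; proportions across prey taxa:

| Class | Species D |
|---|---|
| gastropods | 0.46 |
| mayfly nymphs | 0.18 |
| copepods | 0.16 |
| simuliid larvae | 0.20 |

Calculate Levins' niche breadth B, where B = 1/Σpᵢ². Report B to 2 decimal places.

Σpᵢ² = 0.46² + 0.18² + 0.16² + 0.20² = 0.2116 + 0.0324 + 0.0256 + 0.0400 = 0.3096
B = 1 / 0.3096 = 3.2300

3.23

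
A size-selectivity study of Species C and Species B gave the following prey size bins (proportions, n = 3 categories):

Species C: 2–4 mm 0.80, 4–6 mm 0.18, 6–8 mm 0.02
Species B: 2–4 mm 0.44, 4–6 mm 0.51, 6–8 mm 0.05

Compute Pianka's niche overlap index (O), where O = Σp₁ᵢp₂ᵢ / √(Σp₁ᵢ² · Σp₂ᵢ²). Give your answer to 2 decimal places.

Σ p₁ᵢp₂ᵢ = 0.3520 + 0.0918 + 0.0010 = 0.4448
Σp_1ᵢ² = 0.80² + 0.18² + 0.02² = 0.6400 + 0.0324 + 0.0004 = 0.6728
Σp_2ᵢ² = 0.44² + 0.51² + 0.05² = 0.1936 + 0.2601 + 0.0025 = 0.4562
O = 0.4448 / √(0.6728 × 0.4562) = 0.4448 / 0.55401 = 0.8029

0.80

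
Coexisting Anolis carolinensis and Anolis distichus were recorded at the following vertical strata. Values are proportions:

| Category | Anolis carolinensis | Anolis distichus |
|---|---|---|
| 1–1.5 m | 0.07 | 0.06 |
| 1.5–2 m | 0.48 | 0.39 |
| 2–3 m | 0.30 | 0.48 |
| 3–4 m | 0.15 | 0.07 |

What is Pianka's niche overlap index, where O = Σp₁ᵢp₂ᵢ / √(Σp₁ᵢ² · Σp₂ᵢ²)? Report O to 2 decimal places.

Σ p₁ᵢp₂ᵢ = 0.0042 + 0.1872 + 0.1440 + 0.0105 = 0.3459
Σp_1ᵢ² = 0.07² + 0.48² + 0.30² + 0.15² = 0.0049 + 0.2304 + 0.0900 + 0.0225 = 0.3478
Σp_2ᵢ² = 0.06² + 0.39² + 0.48² + 0.07² = 0.0036 + 0.1521 + 0.2304 + 0.0049 = 0.3910
O = 0.3459 / √(0.3478 × 0.3910) = 0.3459 / 0.36877 = 0.9380

0.94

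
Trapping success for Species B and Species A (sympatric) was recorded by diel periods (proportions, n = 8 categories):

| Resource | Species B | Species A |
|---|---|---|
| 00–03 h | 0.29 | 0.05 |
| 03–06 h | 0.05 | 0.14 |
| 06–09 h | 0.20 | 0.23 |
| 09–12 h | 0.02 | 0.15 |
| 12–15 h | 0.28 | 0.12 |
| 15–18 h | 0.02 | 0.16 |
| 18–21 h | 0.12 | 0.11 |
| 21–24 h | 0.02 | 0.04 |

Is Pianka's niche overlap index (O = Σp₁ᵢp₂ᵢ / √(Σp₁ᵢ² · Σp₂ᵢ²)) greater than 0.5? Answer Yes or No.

Σ p₁ᵢp₂ᵢ = 0.0145 + 0.0070 + 0.0460 + 0.0030 + 0.0336 + 0.0032 + 0.0132 + 0.0008 = 0.1213
Σp_1ᵢ² = 0.29² + 0.05² + 0.20² + 0.02² + 0.28² + 0.02² + 0.12² + 0.02² = 0.0841 + 0.0025 + 0.0400 + 0.0004 + 0.0784 + 0.0004 + 0.0144 + 0.0004 = 0.2206
Σp_2ᵢ² = 0.05² + 0.14² + 0.23² + 0.15² + 0.12² + 0.16² + 0.11² + 0.04² = 0.0025 + 0.0196 + 0.0529 + 0.0225 + 0.0144 + 0.0256 + 0.0121 + 0.0016 = 0.1512
O = 0.1213 / √(0.2206 × 0.1512) = 0.1213 / 0.18263 = 0.6642
O = 0.6642 > 0.5 → Yes.

Yes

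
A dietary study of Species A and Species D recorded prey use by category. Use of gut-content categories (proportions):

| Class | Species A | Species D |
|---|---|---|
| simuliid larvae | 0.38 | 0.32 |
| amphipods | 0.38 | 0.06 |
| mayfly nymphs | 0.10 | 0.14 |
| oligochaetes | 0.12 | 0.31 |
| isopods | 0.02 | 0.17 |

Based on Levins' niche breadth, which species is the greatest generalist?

Species D

Σp_Aᵢ² = 0.38² + 0.38² + 0.10² + 0.12² + 0.02² = 0.1444 + 0.1444 + 0.0100 + 0.0144 + 0.0004 = 0.3136
B_A = 1 / 0.3136 = 3.1888
Σp_Dᵢ² = 0.32² + 0.06² + 0.14² + 0.31² + 0.17² = 0.1024 + 0.0036 + 0.0196 + 0.0961 + 0.0289 = 0.2506
B_D = 1 / 0.2506 = 3.9904
Highest B → broadest niche (most generalist): Species D (B = 3.99).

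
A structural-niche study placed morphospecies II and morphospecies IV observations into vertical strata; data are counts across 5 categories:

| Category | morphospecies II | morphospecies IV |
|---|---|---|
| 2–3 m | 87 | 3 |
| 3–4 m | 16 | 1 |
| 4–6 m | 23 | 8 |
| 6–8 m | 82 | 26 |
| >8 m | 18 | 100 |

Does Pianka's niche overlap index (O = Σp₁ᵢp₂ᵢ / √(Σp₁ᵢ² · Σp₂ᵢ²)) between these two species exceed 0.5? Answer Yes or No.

Proportions for morphospecies II (n=226): 87/226=0.3850, 16/226=0.0708, 23/226=0.1018, 82/226=0.3628, 18/226=0.0796
Proportions for morphospecies IV (n=138): 3/138=0.0217, 1/138=0.0072, 8/138=0.0580, 26/138=0.1884, 100/138=0.7246
Σ p₁ᵢp₂ᵢ = 0.008355 + 0.000510 + 0.005904 + 0.068352 + 0.057678 = 0.140799
Σp_1ᵢ² = 0.3850² + 0.0708² + 0.1018² + 0.3628² + 0.0796² = 0.148225 + 0.005013 + 0.010363 + 0.131624 + 0.006336 = 0.301561
Σp_2ᵢ² = 0.0217² + 0.0072² + 0.0580² + 0.1884² + 0.7246² = 0.000471 + 0.000052 + 0.003364 + 0.035495 + 0.525045 = 0.564427
O = 0.140799 / √(0.301561 × 0.564427) = 0.140799 / 0.4125641 = 0.3413
O = 0.3413 < 0.5 → No.

No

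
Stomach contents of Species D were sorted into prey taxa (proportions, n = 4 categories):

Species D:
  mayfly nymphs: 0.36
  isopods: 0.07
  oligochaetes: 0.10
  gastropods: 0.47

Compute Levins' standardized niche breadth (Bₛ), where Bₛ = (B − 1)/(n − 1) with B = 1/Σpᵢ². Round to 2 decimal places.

0.58

Σpᵢ² = 0.36² + 0.07² + 0.10² + 0.47² = 0.1296 + 0.0049 + 0.0100 + 0.2209 = 0.3654
B = 1 / 0.3654 = 2.7367
Bₛ = (B − 1)/(n − 1) = (2.7367 − 1)/(4 − 1) = 1.7367/3 = 0.5789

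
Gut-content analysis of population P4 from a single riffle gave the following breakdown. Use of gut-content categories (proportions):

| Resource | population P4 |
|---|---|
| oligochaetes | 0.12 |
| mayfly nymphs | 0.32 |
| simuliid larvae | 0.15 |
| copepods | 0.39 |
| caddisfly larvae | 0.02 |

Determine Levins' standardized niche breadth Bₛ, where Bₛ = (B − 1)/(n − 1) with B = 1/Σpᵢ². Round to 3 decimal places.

Σpᵢ² = 0.12² + 0.32² + 0.15² + 0.39² + 0.02² = 0.0144 + 0.1024 + 0.0225 + 0.1521 + 0.0004 = 0.2918
B = 1 / 0.2918 = 3.42700
Bₛ = (B − 1)/(n − 1) = (3.42700 − 1)/(5 − 1) = 2.42700/4 = 0.60675

0.607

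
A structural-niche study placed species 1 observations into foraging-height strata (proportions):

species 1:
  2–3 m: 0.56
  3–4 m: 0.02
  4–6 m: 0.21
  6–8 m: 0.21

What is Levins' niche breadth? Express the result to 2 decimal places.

2.49

Σpᵢ² = 0.56² + 0.02² + 0.21² + 0.21² = 0.3136 + 0.0004 + 0.0441 + 0.0441 = 0.4022
B = 1 / 0.4022 = 2.4863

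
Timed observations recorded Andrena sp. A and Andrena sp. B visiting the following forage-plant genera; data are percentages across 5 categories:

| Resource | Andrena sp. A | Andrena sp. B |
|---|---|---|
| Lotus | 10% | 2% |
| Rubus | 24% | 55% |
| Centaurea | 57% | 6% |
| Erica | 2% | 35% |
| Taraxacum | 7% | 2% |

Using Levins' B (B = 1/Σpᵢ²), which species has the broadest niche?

Convert percentages to proportions (divide by 100).
Σp_Aᵢ² = 0.10² + 0.24² + 0.57² + 0.02² + 0.07² = 0.0100 + 0.0576 + 0.3249 + 0.0004 + 0.0049 = 0.3978
B_A = 1 / 0.3978 = 2.5138
Σp_Bᵢ² = 0.02² + 0.55² + 0.06² + 0.35² + 0.02² = 0.0004 + 0.3025 + 0.0036 + 0.1225 + 0.0004 = 0.4294
B_B = 1 / 0.4294 = 2.3288
Highest B → broadest niche (most generalist): Andrena sp. A (B = 2.51).

Andrena sp. A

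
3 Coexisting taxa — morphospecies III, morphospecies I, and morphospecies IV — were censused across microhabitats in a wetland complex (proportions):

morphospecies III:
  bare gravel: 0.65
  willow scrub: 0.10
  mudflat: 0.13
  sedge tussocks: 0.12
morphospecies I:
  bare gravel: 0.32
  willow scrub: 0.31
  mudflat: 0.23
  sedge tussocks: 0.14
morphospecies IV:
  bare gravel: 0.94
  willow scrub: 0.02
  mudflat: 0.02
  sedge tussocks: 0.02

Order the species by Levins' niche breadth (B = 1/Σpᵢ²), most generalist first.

Σp_IIIᵢ² = 0.65² + 0.10² + 0.13² + 0.12² = 0.4225 + 0.0100 + 0.0169 + 0.0144 = 0.4638
B_III = 1 / 0.4638 = 2.1561
Σp_Iᵢ² = 0.32² + 0.31² + 0.23² + 0.14² = 0.1024 + 0.0961 + 0.0529 + 0.0196 = 0.2710
B_I = 1 / 0.2710 = 3.6900
Σp_IVᵢ² = 0.94² + 0.02² + 0.02² + 0.02² = 0.8836 + 0.0004 + 0.0004 + 0.0004 = 0.8848
B_IV = 1 / 0.8848 = 1.1302
Ranking by B (broadest → narrowest): morphospecies I (3.69) > morphospecies III (2.16) > morphospecies IV (1.13)

morphospecies I > morphospecies III > morphospecies IV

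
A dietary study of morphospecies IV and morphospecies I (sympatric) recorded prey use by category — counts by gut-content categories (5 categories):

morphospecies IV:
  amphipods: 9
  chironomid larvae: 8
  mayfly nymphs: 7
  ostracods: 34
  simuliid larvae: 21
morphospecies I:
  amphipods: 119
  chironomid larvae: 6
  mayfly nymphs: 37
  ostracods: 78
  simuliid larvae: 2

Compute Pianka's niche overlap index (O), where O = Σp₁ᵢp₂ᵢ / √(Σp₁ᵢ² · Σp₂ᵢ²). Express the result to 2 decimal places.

Proportions for morphospecies IV (n=79): 9/79=0.1139, 8/79=0.1013, 7/79=0.0886, 34/79=0.4304, 21/79=0.2658
Proportions for morphospecies I (n=242): 119/242=0.4917, 6/242=0.0248, 37/242=0.1529, 78/242=0.3223, 2/242=0.0083
Σ p₁ᵢp₂ᵢ = 0.056005 + 0.002512 + 0.013547 + 0.138718 + 0.002206 = 0.212988
Σp_1ᵢ² = 0.1139² + 0.1013² + 0.0886² + 0.4304² + 0.2658² = 0.012973 + 0.010262 + 0.007850 + 0.185244 + 0.070650 = 0.286979
Σp_2ᵢ² = 0.4917² + 0.0248² + 0.1529² + 0.3223² + 0.0083² = 0.241769 + 0.000615 + 0.023378 + 0.103877 + 0.000069 = 0.369708
O = 0.212988 / √(0.286979 × 0.369708) = 0.212988 / 0.3257275 = 0.6539

0.65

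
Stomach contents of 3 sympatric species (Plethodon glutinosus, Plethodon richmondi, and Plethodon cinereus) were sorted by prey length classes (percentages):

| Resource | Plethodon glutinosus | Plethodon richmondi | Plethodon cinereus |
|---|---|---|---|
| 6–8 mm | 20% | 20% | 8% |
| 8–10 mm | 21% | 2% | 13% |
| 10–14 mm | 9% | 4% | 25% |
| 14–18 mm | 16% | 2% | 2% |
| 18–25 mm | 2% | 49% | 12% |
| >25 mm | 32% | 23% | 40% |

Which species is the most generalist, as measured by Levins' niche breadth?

Convert percentages to proportions (divide by 100).
Σp_glutᵢ² = 0.20² + 0.21² + 0.09² + 0.16² + 0.02² + 0.32² = 0.0400 + 0.0441 + 0.0081 + 0.0256 + 0.0004 + 0.1024 = 0.2206
B_glut = 1 / 0.2206 = 4.5331
Σp_richᵢ² = 0.20² + 0.02² + 0.04² + 0.02² + 0.49² + 0.23² = 0.0400 + 0.0004 + 0.0016 + 0.0004 + 0.2401 + 0.0529 = 0.3354
B_rich = 1 / 0.3354 = 2.9815
Σp_cineᵢ² = 0.08² + 0.13² + 0.25² + 0.02² + 0.12² + 0.40² = 0.0064 + 0.0169 + 0.0625 + 0.0004 + 0.0144 + 0.1600 = 0.2606
B_cine = 1 / 0.2606 = 3.8373
Highest B → broadest niche (most generalist): Plethodon glutinosus (B = 4.53).

Plethodon glutinosus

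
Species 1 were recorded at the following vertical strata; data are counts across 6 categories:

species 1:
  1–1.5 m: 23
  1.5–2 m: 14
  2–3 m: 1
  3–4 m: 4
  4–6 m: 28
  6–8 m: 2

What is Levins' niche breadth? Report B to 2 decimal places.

Proportions for species 1 (n=72): 23/72=0.3194, 14/72=0.1944, 1/72=0.0139, 4/72=0.0556, 28/72=0.3889, 2/72=0.0278
Σpᵢ² = 0.3194² + 0.1944² + 0.0139² + 0.0556² + 0.3889² + 0.0278² = 0.102016 + 0.037791 + 0.000193 + 0.003091 + 0.151243 + 0.000773 = 0.295107
B = 1 / 0.295107 = 3.3886

3.39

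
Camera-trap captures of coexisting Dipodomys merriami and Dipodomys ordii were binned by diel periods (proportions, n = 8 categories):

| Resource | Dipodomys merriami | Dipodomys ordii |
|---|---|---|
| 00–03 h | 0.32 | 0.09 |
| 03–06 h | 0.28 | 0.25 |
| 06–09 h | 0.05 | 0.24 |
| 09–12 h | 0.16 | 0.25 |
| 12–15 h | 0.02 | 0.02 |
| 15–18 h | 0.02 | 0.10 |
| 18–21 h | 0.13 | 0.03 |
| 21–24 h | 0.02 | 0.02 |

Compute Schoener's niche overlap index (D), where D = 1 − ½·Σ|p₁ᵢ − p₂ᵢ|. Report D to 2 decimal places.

0.64

Σ|p₁ᵢ − p₂ᵢ| = 0.23 + 0.03 + 0.19 + 0.09 + 0.00 + 0.08 + 0.10 + 0.00 = 0.72
D = 1 − ½ × 0.72 = 1 − 0.360 = 0.6400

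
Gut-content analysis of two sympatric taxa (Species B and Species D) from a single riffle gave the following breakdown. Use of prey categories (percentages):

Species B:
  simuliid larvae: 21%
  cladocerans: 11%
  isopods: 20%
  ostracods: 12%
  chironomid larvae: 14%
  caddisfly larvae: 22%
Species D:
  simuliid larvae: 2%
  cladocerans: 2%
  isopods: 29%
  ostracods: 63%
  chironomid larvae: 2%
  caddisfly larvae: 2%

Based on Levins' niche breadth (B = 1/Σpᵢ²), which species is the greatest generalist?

Convert percentages to proportions (divide by 100).
Σp_Bᵢ² = 0.21² + 0.11² + 0.20² + 0.12² + 0.14² + 0.22² = 0.0441 + 0.0121 + 0.0400 + 0.0144 + 0.0196 + 0.0484 = 0.1786
B_B = 1 / 0.1786 = 5.5991
Σp_Dᵢ² = 0.02² + 0.02² + 0.29² + 0.63² + 0.02² + 0.02² = 0.0004 + 0.0004 + 0.0841 + 0.3969 + 0.0004 + 0.0004 = 0.4826
B_D = 1 / 0.4826 = 2.0721
Highest B → broadest niche (most generalist): Species B (B = 5.60).

Species B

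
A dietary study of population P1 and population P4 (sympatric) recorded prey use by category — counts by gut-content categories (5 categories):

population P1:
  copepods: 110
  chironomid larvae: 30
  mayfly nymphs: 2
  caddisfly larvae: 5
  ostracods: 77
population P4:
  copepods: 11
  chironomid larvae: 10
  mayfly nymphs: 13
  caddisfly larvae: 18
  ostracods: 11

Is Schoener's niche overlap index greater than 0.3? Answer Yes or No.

Proportions for population P1 (n=224): 110/224=0.4911, 30/224=0.1339, 2/224=0.0089, 5/224=0.0223, 77/224=0.3438
Proportions for population P4 (n=63): 11/63=0.1746, 10/63=0.1587, 13/63=0.2063, 18/63=0.2857, 11/63=0.1746
Σ|p₁ᵢ − p₂ᵢ| = 0.3165 + 0.0248 + 0.1974 + 0.2634 + 0.1692 = 0.9713
D = 1 − ½ × 0.9713 = 1 − 0.48565 = 0.51435
D = 0.51435 > 0.3 → Yes.

Yes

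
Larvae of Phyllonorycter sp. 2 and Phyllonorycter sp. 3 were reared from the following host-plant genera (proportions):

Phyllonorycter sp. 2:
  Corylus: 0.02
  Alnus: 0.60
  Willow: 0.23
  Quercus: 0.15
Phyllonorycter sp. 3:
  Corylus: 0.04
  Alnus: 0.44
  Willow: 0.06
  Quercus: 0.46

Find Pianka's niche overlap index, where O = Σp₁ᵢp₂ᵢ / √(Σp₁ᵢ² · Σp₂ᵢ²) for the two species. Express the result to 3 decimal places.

0.822

Σ p₁ᵢp₂ᵢ = 0.0008 + 0.2640 + 0.0138 + 0.0690 = 0.3476
Σp_1ᵢ² = 0.02² + 0.60² + 0.23² + 0.15² = 0.0004 + 0.3600 + 0.0529 + 0.0225 = 0.4358
Σp_2ᵢ² = 0.04² + 0.44² + 0.06² + 0.46² = 0.0016 + 0.1936 + 0.0036 + 0.2116 = 0.4104
O = 0.3476 / √(0.4358 × 0.4104) = 0.3476 / 0.422909 = 0.82193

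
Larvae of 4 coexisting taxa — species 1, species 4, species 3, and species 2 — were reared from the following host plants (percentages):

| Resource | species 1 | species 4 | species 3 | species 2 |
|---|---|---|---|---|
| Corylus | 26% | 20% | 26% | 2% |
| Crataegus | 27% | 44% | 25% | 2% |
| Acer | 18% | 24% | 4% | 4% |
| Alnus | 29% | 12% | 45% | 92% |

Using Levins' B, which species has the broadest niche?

Convert percentages to proportions (divide by 100).
Σp_1ᵢ² = 0.26² + 0.27² + 0.18² + 0.29² = 0.0676 + 0.0729 + 0.0324 + 0.0841 = 0.2570
B_1 = 1 / 0.2570 = 3.8911
Σp_4ᵢ² = 0.20² + 0.44² + 0.24² + 0.12² = 0.0400 + 0.1936 + 0.0576 + 0.0144 = 0.3056
B_4 = 1 / 0.3056 = 3.2723
Σp_3ᵢ² = 0.26² + 0.25² + 0.04² + 0.45² = 0.0676 + 0.0625 + 0.0016 + 0.2025 = 0.3342
B_3 = 1 / 0.3342 = 2.9922
Σp_2ᵢ² = 0.02² + 0.02² + 0.04² + 0.92² = 0.0004 + 0.0004 + 0.0016 + 0.8464 = 0.8488
B_2 = 1 / 0.8488 = 1.1781
Highest B → broadest niche (most generalist): species 1 (B = 3.89).

species 1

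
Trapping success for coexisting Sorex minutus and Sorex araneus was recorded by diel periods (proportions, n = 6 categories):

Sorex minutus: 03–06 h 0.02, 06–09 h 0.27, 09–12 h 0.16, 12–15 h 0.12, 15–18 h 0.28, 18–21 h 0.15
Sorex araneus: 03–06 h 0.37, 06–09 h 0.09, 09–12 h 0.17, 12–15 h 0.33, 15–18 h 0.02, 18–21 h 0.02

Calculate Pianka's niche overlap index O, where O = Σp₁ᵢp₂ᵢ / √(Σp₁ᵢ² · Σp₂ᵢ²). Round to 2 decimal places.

Σ p₁ᵢp₂ᵢ = 0.0074 + 0.0243 + 0.0272 + 0.0396 + 0.0056 + 0.0030 = 0.1071
Σp_1ᵢ² = 0.02² + 0.27² + 0.16² + 0.12² + 0.28² + 0.15² = 0.0004 + 0.0729 + 0.0256 + 0.0144 + 0.0784 + 0.0225 = 0.2142
Σp_2ᵢ² = 0.37² + 0.09² + 0.17² + 0.33² + 0.02² + 0.02² = 0.1369 + 0.0081 + 0.0289 + 0.1089 + 0.0004 + 0.0004 = 0.2836
O = 0.1071 / √(0.2142 × 0.2836) = 0.1071 / 0.24647 = 0.4345

0.43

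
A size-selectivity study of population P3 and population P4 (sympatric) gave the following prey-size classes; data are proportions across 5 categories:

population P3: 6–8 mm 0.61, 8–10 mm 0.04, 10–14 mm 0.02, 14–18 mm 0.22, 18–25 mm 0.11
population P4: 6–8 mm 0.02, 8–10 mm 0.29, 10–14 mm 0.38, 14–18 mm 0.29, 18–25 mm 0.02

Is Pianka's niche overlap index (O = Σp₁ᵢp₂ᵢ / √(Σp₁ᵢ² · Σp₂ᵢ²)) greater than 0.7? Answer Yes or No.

Σ p₁ᵢp₂ᵢ = 0.0122 + 0.0116 + 0.0076 + 0.0638 + 0.0022 = 0.0974
Σp_1ᵢ² = 0.61² + 0.04² + 0.02² + 0.22² + 0.11² = 0.3721 + 0.0016 + 0.0004 + 0.0484 + 0.0121 = 0.4346
Σp_2ᵢ² = 0.02² + 0.29² + 0.38² + 0.29² + 0.02² = 0.0004 + 0.0841 + 0.1444 + 0.0841 + 0.0004 = 0.3134
O = 0.0974 / √(0.4346 × 0.3134) = 0.0974 / 0.36906 = 0.2639
O = 0.2639 < 0.7 → No.

No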